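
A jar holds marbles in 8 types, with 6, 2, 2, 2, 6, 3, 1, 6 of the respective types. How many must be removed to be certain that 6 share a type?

26

In the worst case you take as many as possible of each type without reaching 6: 5 + 2 + 2 + 2 + 5 + 3 + 1 + 5 = 25.
The next one must give 6 of some type, so 25 + 1 = 26.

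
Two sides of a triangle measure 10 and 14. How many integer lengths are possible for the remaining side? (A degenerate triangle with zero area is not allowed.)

19

The triangle inequality gives |10 − 14| < c < 10 + 14, i.e. 4 < c < 24.
So c can be any integer from 5 to 23: 19 values.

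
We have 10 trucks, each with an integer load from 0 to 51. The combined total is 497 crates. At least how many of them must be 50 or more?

4

Suppose at most 10 − j of them reach 50; then j values are ≤ 49 and the rest ≤ 51.
The total is then ≤ 49·j + 51·(10 − j) = 510 − 2j. For this to be ≥ 497 we need j ≤ 6, so at least 10 − 6 = 4 must reach 50.
Exactly 4 works: 4 values at 51 and 6 at 49 total 498; lower one of the high values by 1 (still ≥ 50) to hit 497.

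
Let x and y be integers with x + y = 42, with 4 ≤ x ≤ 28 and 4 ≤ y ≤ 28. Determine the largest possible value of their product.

441

xy = x(42 − x) is maximized when x is as near 42/2 as the bounds allow.
Taking x = 21 and y = 21 (both in [4, 28]) gives xy = 441.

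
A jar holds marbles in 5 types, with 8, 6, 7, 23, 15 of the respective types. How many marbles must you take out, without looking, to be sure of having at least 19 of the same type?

In the worst case you take as many as possible of each type without reaching 19: 8 + 6 + 7 + 18 + 15 = 54.
The next one must give 19 of some type, so 54 + 1 = 55.

55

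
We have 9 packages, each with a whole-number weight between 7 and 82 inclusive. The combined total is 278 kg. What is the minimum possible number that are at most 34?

2

Let j be the number exceeding 34. Then the total is ≥ 35·j + 7·(9 − j) = 63 + 28j.
So 28j ≤ 215 and j ≤ 7; hence at least 9 − 7 = 2 are ≤ 34.
Exactly 2 works: 2 values at 7 and 7 at 35 total 259; raise one of the low values by 19 (still ≤ 34) to hit 278.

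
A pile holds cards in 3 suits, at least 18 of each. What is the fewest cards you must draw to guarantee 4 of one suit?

10

In the worst case you draw 3 of each of the 3 suits: 3 × 3 = 9.
One more forces 4 of some suit, so 9 + 1 = 10.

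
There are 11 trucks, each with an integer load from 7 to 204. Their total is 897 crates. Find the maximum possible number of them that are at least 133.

Suppose k of them are at least 133. Those contribute at least 133 each and the other 11 − k at least 7 each.
So the total is at least 133k + 7(11 − k) = 77 + 126k. This must be ≤ 897, giving k ≤ 6.
k = 6 is achieved by 6 values at 133 and 5 at 7, total 833; add 64 to one value (staying below 133) to reach 897.

6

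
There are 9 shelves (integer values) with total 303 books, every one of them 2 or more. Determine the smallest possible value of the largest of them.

34

If every one of the 9 were at most 33, the total would be at most 9 × 33 = 297 < 303.
Taking 3 copies of 33 and 6 copies of 34 gives exactly 303, so 34 is attained.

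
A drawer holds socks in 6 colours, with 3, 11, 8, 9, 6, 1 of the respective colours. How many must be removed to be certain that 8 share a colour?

32

In the worst case you take as many as possible of each colour without reaching 8: 3 + 7 + 7 + 7 + 6 + 1 = 31.
The next one must give 8 of some colour, so 31 + 1 = 32.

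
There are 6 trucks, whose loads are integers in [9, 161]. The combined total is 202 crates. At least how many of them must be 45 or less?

Let j be the number exceeding 45. Then the total is ≥ 46·j + 9·(6 − j) = 54 + 37j.
So 37j ≤ 148 and j ≤ 4; hence at least 6 − 4 = 2 are ≤ 45.
Exactly 2 works: 2 values at 9 and 4 at 46 total 202.

2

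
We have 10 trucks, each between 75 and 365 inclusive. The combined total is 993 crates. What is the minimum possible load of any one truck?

75

To make one truck as small as possible, make the other 9 as large as possible.
The other 9 can take up 9 × 365 = 3285 ≥ 993 − 75, so one truck can sit at its floor of 75.
Achievable: one at 75 and the other 9 totalling 918, which fits since 9 × 75 ≤ 918 ≤ 9 × 365.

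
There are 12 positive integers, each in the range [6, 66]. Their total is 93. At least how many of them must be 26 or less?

Let j be the number exceeding 26. Then the total is ≥ 27·j + 6·(12 − j) = 72 + 21j.
So 21j ≤ 21 and j ≤ 1; hence at least 12 − 1 = 11 are ≤ 26.
Exactly 11 works: 11 values at 6 and 1 at 27 total 93.

11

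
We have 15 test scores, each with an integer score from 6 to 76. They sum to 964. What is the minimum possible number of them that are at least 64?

2

Each value short of 64 is at most 63, costing at least 76 − 63 = 13 against the maximum total of 1140.
We can afford to lose at most 1140 − 964 = 176, so at most ⌊176/13⌋ = 13 fall short, and at least 2 are ≥ 64.
Exactly 2 works: 2 values at 76 and 13 at 63 total 971; lower one of the high values by 7 (still ≥ 64) to hit 964.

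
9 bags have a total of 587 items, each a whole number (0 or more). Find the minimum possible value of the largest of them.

If every one of the 9 were at most 65, the total would be at most 9 × 65 = 585 < 587.
Equality holds with 2 values of 66 and 7 values of 65.

66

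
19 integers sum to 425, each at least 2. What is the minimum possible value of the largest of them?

23

The 19 values sum to 425, so their maximum is at least ⌈425/19⌉ = 23.
Taking 12 copies of 22 and 7 copies of 23 gives exactly 425, so 23 is attained.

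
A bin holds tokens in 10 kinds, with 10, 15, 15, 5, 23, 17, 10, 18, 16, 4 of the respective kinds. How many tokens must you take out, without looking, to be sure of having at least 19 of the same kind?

129

In the worst case you take as many as possible of each kind without reaching 19: 10 + 15 + 15 + 5 + 18 + 17 + 10 + 18 + 16 + 4 = 128.
The next one must give 19 of some kind, so 128 + 1 = 129.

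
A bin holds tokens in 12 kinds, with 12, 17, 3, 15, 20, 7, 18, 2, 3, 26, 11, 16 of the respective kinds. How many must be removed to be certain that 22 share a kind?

In the worst case you take as many as possible of each kind without reaching 22: 12 + 17 + 3 + 15 + 20 + 7 + 18 + 2 + 3 + 21 + 11 + 16 = 145.
The next one must give 22 of some kind, so 145 + 1 = 146.

146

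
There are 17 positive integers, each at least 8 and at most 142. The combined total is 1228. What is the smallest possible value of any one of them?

Minimizing one value means maximizing the remaining 16.
The other 16 can take up 16 × 142 = 2272 ≥ 1228 − 8, so one integer can sit at its floor of 8.
Achievable: one at 8 and the other 16 totalling 1220, which fits since 16 × 8 ≤ 1220 ≤ 16 × 142.

8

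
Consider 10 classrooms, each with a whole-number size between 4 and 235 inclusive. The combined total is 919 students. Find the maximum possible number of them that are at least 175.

5

Suppose k of them are at least 175. Those contribute at least 175 each and the other 10 − k at least 4 each.
So the total is at least 175k + 4(10 − k) = 40 + 171k. This must be ≤ 919, giving k ≤ 5.
k = 5 is achieved by 5 values at 175 and 5 at 4, total 895; add 24 to one value (staying below 175) to reach 919.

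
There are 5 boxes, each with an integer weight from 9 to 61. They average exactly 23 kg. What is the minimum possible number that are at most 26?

2

The total is 5 × 23 = 115.
Each value above 26 is at least 27, contributing at least 27 − 9 = 18 above the floor 9.
The sum exceeds the floor total 45 by 70, so at most ⌊70/18⌋ = 3 exceed 26, and at least 2 are ≤ 26.
Exactly 2 works: 2 values at 9 and 3 at 27 total 99; raise one of the low values by 16 (still ≤ 26) to hit 115.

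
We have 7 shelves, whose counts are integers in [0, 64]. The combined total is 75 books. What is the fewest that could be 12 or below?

2

Each value above 12 is at least 13, contributing at least 13 − 0 = 13 above the floor 0.
The sum exceeds the floor total 0 by 75, so at most ⌊75/13⌋ = 5 exceed 12, and at least 2 are ≤ 12.
Exactly 2 works: 2 values at 0 and 5 at 13 total 65; raise one of the low values by 10 (still ≤ 12) to hit 75.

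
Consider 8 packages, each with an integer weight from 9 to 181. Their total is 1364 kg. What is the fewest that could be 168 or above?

Each value short of 168 is at most 167, costing at least 181 − 167 = 14 against the maximum total of 1448.
We can afford to lose at most 1448 − 1364 = 84, so at most ⌊84/14⌋ = 6 fall short, and at least 2 are ≥ 168.
Exactly 2 works: 2 values at 181 and 6 at 167 total 1364.

2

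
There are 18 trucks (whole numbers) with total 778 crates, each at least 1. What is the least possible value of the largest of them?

44

If every one of the 18 were at most 43, the total would be at most 18 × 43 = 774 < 778.
Taking 14 copies of 43 and 4 copies of 44 gives exactly 778, so 44 is attained.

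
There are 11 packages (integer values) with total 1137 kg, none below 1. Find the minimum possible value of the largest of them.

104

The 11 values sum to 1137, so their maximum is at least ⌈1137/11⌉ = 104.
Equality holds with 4 values of 104 and 7 values of 103.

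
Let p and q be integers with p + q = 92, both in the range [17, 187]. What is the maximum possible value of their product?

2116

For a fixed sum, the product pq is largest when p and q are as close as possible.
Taking p = 46 and q = 46 (both in [17, 187]) gives pq = 2116.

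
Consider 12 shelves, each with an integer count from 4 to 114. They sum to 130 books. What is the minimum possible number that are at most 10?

Each value above 10 is at least 11, contributing at least 11 − 4 = 7 above the floor 4.
The sum exceeds the floor total 48 by 82, so at most ⌊82/7⌋ = 11 exceed 10, and at least 1 are ≤ 10.
Exactly 1 works: 1 value at 4 and 11 at 11 total 125; raise one of the low values by 5 (still ≤ 10) to hit 130.

1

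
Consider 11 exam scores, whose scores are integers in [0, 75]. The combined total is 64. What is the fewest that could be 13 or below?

If only k of them are at most 13, the other 11 − k are at least 14, so the total is at least (11 − k)·14 + k·0.
This is ≤ 64, so (11 − k)·14 + 0k ≤ 64, which gives k ≥ 7.
Exactly 7 works: 7 values at 0 and 4 at 14 total 56; raise one of the low values by 8 (still ≤ 13) to hit 64.

7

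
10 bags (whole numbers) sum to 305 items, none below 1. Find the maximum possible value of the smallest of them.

The 10 values sum to 305, so their minimum is at most ⌊305/10⌋ = 30.
Taking 5 copies of 30 and 5 copies of 31 gives exactly 305, so 30 is attained.

30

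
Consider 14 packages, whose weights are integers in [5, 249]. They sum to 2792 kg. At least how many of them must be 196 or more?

Suppose at most 14 − j of them reach 196; then j values are ≤ 195 and the rest ≤ 249.
The total is then ≤ 195·j + 249·(14 − j) = 3486 − 54j. For this to be ≥ 2792 we need j ≤ 12, so at least 14 − 12 = 2 must reach 196.
Exactly 2 works: 2 values at 249 and 12 at 195 total 2838; lower one of the high values by 46 (still ≥ 196) to hit 2792.

2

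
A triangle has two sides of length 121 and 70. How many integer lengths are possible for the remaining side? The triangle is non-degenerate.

139

The triangle inequality gives |121 − 70| < c < 121 + 70, i.e. 51 < c < 191.
So c can be any integer from 52 to 190: 139 values.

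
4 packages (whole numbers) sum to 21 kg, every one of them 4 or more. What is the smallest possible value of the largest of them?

Some value must be at least ⌈21/4⌉ = 6, since 4 × 5 = 20 < 21.
Equality holds with 1 value of 6 and 3 values of 5.

6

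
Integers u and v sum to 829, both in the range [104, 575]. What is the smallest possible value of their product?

146050

Since u + v is fixed, pushing one of them to its bound minimizes the product.
At the endpoint u = 254, v = 829 − 254 = 575, so uv = 254 × 575 = 146050.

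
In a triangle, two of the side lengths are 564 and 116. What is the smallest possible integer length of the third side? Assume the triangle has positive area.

The third side must exceed |564 − 116| = 448.
The smallest integer above 448 is 449.

449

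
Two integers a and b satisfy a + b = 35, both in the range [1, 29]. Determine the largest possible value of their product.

With a + b fixed, ab peaks when the two are closest together.
Taking a = 17 and b = 18 (both in [1, 29]) gives ab = 306.

306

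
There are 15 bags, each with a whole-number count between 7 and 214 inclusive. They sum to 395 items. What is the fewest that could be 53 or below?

9

If only k of them are at most 53, the other 15 − k are at least 54, so the total is at least (15 − k)·54 + k·7.
This is ≤ 395, so (15 − k)·54 + 7k ≤ 395, which gives k ≥ 9.
Exactly 9 works: 9 values at 7 and 6 at 54 total 387; raise one of the low values by 8 (still ≤ 53) to hit 395.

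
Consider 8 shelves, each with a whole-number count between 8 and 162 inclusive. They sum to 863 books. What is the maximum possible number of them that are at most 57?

Each value at 57 or below falls at least 162 − 57 = 105 short of the ceiling 162.
The ceiling total is 8 × 162 = 1296, and we need 863, so at most ⌊(1296 − 863)/105⌋ = 4 can be that low.
k = 4 is achieved by 4 values at 57 and 4 at 162, total 876; lower one of the 162's by 13 (still > 57) to reach 863.

4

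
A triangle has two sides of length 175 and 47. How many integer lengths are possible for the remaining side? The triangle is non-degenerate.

The triangle inequality gives |175 − 47| < c < 175 + 47, i.e. 128 < c < 222.
So c can be any integer from 129 to 221: 93 values.

93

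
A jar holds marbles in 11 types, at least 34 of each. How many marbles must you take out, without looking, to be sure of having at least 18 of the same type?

You could draw 17 of every type without reaching 18 of any — 187 in all.
One more forces 18 of some type, so 187 + 1 = 188.

188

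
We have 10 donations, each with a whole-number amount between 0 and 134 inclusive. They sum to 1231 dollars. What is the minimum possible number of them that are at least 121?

3

Suppose at most 10 − j of them reach 121; then j values are ≤ 120 and the rest ≤ 134.
The total is then ≤ 120·j + 134·(10 − j) = 1340 − 14j. For this to be ≥ 1231 we need j ≤ 7, so at least 10 − 7 = 3 must reach 121.
Exactly 3 works: 3 values at 134 and 7 at 120 total 1242; lower one of the high values by 11 (still ≥ 121) to hit 1231.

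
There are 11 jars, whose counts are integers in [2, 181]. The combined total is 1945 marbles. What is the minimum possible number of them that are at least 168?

Each value short of 168 is at most 167, costing at least 181 − 167 = 14 against the maximum total of 1991.
We can afford to lose at most 1991 − 1945 = 46, so at most ⌊46/14⌋ = 3 fall short, and at least 8 are ≥ 168.
Exactly 8 works: 8 values at 181 and 3 at 167 total 1949; lower one of the high values by 4 (still ≥ 168) to hit 1945.

8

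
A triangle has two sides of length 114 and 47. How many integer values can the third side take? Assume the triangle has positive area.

The triangle inequality gives |114 − 47| < c < 114 + 47, i.e. 67 < c < 161.
So c can be any integer from 68 to 160: 93 values.

93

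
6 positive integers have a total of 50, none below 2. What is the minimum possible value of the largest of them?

Some value must be at least ⌈50/6⌉ = 9, since 6 × 8 = 48 < 50.
Achievable: 2 of them at 9 and 4 at 8 total 50.

9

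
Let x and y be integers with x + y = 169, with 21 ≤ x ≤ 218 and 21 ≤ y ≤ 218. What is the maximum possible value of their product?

7140

For a fixed sum, the product xy is largest when x and y are as close as possible.
Taking x = 84 and y = 85 (both in [21, 218]) gives xy = 7140.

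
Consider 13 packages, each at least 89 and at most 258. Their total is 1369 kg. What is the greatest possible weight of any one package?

Maximizing one value means minimizing the remaining 12.
The other 12 contribute at least 12 × 89 = 1068, leaving at most 1369 − 1068 = 301.
But each package is capped at 258, so the maximum is 258.
Achievable: one at 258 and the other 12 totalling 1111, which fits since 12 × 89 ≤ 1111 ≤ 12 × 258.

258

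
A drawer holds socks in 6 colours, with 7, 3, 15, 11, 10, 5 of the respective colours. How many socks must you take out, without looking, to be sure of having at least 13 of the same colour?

In the worst case you take as many as possible of each colour without reaching 13: 7 + 3 + 12 + 11 + 10 + 5 = 48.
The next one must give 13 of some colour, so 48 + 1 = 49.

49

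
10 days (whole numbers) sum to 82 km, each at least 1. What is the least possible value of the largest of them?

9

The 10 values sum to 82, so their maximum is at least ⌈82/10⌉ = 9.
Equality holds with 2 values of 9 and 8 values of 8.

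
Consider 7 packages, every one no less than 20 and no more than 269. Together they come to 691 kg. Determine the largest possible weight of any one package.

269

To make one package as large as possible, make the other 6 as small as possible.
The other 6 contribute at least 6 × 20 = 120, leaving at most 691 − 120 = 571.
But each package is capped at 269, so the maximum is 269.
Achievable: one at 269 and the other 6 totalling 422, which fits since 6 × 20 ≤ 422 ≤ 6 × 269.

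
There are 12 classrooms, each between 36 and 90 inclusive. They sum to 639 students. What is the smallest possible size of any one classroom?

Minimizing one value means maximizing the remaining 11.
The other 11 can take up 11 × 90 = 990 ≥ 639 − 36, so one classroom can sit at its floor of 36.
Achievable: one at 36 and the other 11 totalling 603, which fits since 11 × 36 ≤ 603 ≤ 11 × 90.

36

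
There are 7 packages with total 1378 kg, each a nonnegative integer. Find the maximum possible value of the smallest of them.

196

If every one of the 7 were at least 197, the total would be at least 7 × 197 = 1379 > 1378.
Achievable: 1 of them at 196 and 6 at 197 total 1378.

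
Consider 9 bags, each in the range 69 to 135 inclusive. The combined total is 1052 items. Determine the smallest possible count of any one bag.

To make one bag as small as possible, make the other 8 as large as possible.
The other 8 can take up 8 × 135 = 1080 ≥ 1052 − 69, so one bag can sit at its floor of 69.
Achievable: one at 69 and the other 8 totalling 983, which fits since 8 × 69 ≤ 983 ≤ 8 × 135.

69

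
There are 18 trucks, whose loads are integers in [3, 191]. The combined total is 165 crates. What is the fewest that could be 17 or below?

Let j be the number exceeding 17. Then the total is ≥ 18·j + 3·(18 − j) = 54 + 15j.
So 15j ≤ 111 and j ≤ 7; hence at least 18 − 7 = 11 are ≤ 17.
Exactly 11 works: 11 values at 3 and 7 at 18 total 159; raise one of the low values by 6 (still ≤ 17) to hit 165.

11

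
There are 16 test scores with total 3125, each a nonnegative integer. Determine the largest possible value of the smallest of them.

The 16 values sum to 3125, so their minimum is at most ⌊3125/16⌋ = 195.
Achievable: 11 of them at 195 and 5 at 196 total 3125.

195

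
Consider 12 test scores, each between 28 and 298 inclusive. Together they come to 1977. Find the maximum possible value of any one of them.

298

To make one score as large as possible, make the other 11 as small as possible.
The other 11 contribute at least 11 × 28 = 308, leaving at most 1977 − 308 = 1669.
But each score is capped at 298, so the maximum is 298.
Achievable: one at 298 and the other 11 totalling 1679, which fits since 11 × 28 ≤ 1679 ≤ 11 × 298.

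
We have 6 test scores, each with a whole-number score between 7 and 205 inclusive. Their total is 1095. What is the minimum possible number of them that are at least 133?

5

Each value short of 133 is at most 132, costing at least 205 − 132 = 73 against the maximum total of 1230.
We can afford to lose at most 1230 − 1095 = 135, so at most ⌊135/73⌋ = 1 fall short, and at least 5 are ≥ 133.
Exactly 5 works: 5 values at 205 and 1 at 132 total 1157; lower one of the high values by 62 (still ≥ 133) to hit 1095.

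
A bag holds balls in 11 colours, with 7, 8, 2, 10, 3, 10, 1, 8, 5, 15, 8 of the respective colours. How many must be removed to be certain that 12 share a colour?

In the worst case you take as many as possible of each colour without reaching 12: 7 + 8 + 2 + 10 + 3 + 10 + 1 + 8 + 5 + 11 + 8 = 73.
The next one must give 12 of some colour, so 73 + 1 = 74.

74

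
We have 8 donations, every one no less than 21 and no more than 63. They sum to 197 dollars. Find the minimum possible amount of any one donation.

To make one donation as small as possible, make the other 7 as large as possible.
The other 7 can take up 7 × 63 = 441 ≥ 197 − 21, so one donation can sit at its floor of 21.
Achievable: one at 21 and the other 7 totalling 176, which fits since 7 × 21 ≤ 176 ≤ 7 × 63.

21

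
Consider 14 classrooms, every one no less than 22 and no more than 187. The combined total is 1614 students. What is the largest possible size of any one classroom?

187

To make one classroom as large as possible, make the other 13 as small as possible.
The other 13 contribute at least 13 × 22 = 286, leaving at most 1614 − 286 = 1328.
But each classroom is capped at 187, so the maximum is 187.
Achievable: one at 187 and the other 13 totalling 1427, which fits since 13 × 22 ≤ 1427 ≤ 13 × 187.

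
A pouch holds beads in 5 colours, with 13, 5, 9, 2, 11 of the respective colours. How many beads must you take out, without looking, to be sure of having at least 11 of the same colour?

In the worst case you take as many as possible of each colour without reaching 11: 10 + 5 + 9 + 2 + 10 = 36.
The next one must give 11 of some colour, so 36 + 1 = 37.

37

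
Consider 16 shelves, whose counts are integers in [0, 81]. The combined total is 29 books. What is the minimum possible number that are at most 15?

15

If only k of them are at most 15, the other 16 − k are at least 16, so the total is at least (16 − k)·16 + k·0.
This is ≤ 29, so (16 − k)·16 + 0k ≤ 29, which gives k ≥ 15.
Exactly 15 works: 15 values at 0 and 1 at 16 total 16; raise one of the low values by 13 (still ≤ 15) to hit 29.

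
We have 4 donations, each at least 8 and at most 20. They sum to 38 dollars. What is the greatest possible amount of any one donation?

Maximizing one value means minimizing the remaining 3.
The other 3 contribute at least 3 × 8 = 24, leaving at most 38 − 24 = 14.
Since 14 ≤ 20, this is achievable: one at 14 and 3 at 8.

14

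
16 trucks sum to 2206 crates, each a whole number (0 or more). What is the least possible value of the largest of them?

The average is 2206/16 > 137, so not all 16 can be 137 or less; the largest is ≥ 138.
Equality holds with 14 values of 138 and 2 values of 137.

138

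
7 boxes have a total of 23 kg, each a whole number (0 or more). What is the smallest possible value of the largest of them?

4

The 7 values sum to 23, so their maximum is at least ⌈23/7⌉ = 4.
Achievable: 2 of them at 4 and 5 at 3 total 23.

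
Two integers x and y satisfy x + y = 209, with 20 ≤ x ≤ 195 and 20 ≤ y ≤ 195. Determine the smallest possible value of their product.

3780

For a fixed sum, xy is smallest when x and y are as far apart as possible.
At the endpoint x = 20, y = 209 − 20 = 189, so xy = 20 × 189 = 3780.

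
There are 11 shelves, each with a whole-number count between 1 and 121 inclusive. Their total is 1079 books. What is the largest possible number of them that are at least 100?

With k values at 100 or above and the rest at least 1, the sum is at least 11 + 99k.
Since the sum is 1079, we need 99k ≤ 1068, i.e. k ≤ 10.
k = 10 is achieved by 10 values at 100 and 1 at 1, total 1001; add 78 to one value (staying below 100) to reach 1079.

10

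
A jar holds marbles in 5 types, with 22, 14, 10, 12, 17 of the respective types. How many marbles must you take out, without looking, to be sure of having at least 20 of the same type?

73

In the worst case you take as many as possible of each type without reaching 20: 19 + 14 + 10 + 12 + 17 = 72.
The next one must give 20 of some type, so 72 + 1 = 73.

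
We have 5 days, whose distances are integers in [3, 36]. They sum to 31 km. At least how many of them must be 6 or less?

If only k of them are at most 6, the other 5 − k are at least 7, so the total is at least (5 − k)·7 + k·3.
This is ≤ 31, so (5 − k)·7 + 3k ≤ 31, which gives k ≥ 1.
Exactly 1 works: 1 value at 3 and 4 at 7 total 31.

1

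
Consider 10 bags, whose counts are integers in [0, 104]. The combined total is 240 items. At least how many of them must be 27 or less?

Let j be the number exceeding 27. Then the total is ≥ 28·j + 0·(10 − j) = 0 + 28j.
So 28j ≤ 240 and j ≤ 8; hence at least 10 − 8 = 2 are ≤ 27.
Exactly 2 works: 2 values at 0 and 8 at 28 total 224; raise one of the low values by 16 (still ≤ 27) to hit 240.

2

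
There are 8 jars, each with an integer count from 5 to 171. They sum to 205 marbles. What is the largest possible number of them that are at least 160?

With k values at 160 or above and the rest at least 5, the sum is at least 40 + 155k.
Since the sum is 205, we need 155k ≤ 165, i.e. k ≤ 1.
k = 1 is achieved by 1 value at 160 and 7 at 5, total 195; add 10 to one value (staying below 160) to reach 205.

1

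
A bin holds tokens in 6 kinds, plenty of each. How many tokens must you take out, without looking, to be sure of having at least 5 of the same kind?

25

In the worst case you draw 4 of each of the 6 kinds: 6 × 4 = 24.
One more forces 5 of some kind, so 24 + 1 = 25.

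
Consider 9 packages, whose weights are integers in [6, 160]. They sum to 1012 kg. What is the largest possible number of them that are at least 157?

With k values at 157 or above and the rest at least 6, the sum is at least 54 + 151k.
Since the sum is 1012, we need 151k ≤ 958, i.e. k ≤ 6.
k = 6 is achieved by 6 values at 157 and 3 at 6, total 960; add 52 to one value (staying below 157) to reach 1012.

6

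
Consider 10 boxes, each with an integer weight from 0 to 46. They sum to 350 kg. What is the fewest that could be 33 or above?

If only k of them are at least 33, the other 10 − k are at most 32, so the total is at most k·46 + (10 − k)·32.
This must reach 350, so k·46 + (10 − k)·32 ≥ 350, giving k ≥ 3.
Exactly 3 works: 3 values at 46 and 7 at 32 total 362; lower one of the high values by 12 (still ≥ 33) to hit 350.

3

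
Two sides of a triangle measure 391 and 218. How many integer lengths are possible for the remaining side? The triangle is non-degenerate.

The triangle inequality gives |391 − 218| < c < 391 + 218, i.e. 173 < c < 609.
So c can be any integer from 174 to 608: 435 values.

435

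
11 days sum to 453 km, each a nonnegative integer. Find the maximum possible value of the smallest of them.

The 11 values sum to 453, so their minimum is at most ⌊453/11⌋ = 41.
Achievable: 9 of them at 41 and 2 at 42 total 453.

41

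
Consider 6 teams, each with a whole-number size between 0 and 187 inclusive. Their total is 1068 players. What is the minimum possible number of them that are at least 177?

Each value short of 177 is at most 176, costing at least 187 − 176 = 11 against the maximum total of 1122.
We can afford to lose at most 1122 − 1068 = 54, so at most ⌊54/11⌋ = 4 fall short, and at least 2 are ≥ 177.
Exactly 2 works: 2 values at 187 and 4 at 176 total 1078; lower one of the high values by 10 (still ≥ 177) to hit 1068.

2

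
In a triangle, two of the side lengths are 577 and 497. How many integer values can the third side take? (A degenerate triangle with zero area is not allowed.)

The triangle inequality gives |577 − 497| < c < 577 + 497, i.e. 80 < c < 1074.
So c can be any integer from 81 to 1073: 993 values.

993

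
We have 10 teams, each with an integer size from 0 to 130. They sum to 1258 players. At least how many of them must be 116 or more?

If only k of them are at least 116, the other 10 − k are at most 115, so the total is at most k·130 + (10 − k)·115.
This must reach 1258, so k·130 + (10 − k)·115 ≥ 1258, giving k ≥ 8.
Exactly 8 works: 8 values at 130 and 2 at 115 total 1270; lower one of the high values by 12 (still ≥ 116) to hit 1258.

8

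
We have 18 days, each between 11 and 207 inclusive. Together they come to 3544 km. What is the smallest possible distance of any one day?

25

To make one day as small as possible, make the other 17 as large as possible.
The other 17 contribute at most 17 × 207 = 3519, leaving at least 3544 − 3519 = 25.
Since 25 ≥ 11, this is achievable: one at 25 and 17 at 207.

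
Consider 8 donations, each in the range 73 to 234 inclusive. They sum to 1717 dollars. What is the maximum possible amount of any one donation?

Maximizing one value means minimizing the remaining 7.
The other 7 contribute at least 7 × 73 = 511, leaving at most 1717 − 511 = 1206.
But each donation is capped at 234, so the maximum is 234.
Achievable: one at 234 and the other 7 totalling 1483, which fits since 7 × 73 ≤ 1483 ≤ 7 × 234.

234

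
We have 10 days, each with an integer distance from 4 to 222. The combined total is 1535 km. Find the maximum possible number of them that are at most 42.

3

Suppose k of them are at most 42. Those contribute at most 42 each and the rest at most 222 each.
So the total is at most 42k + 222(10 − k) = 2220 − 180k. This must still be ≥ 1535, so k ≤ 3.
k = 3 is achieved by 3 values at 42 and 7 at 222, total 1680; lower one of the 222's by 145 (still > 42) to reach 1535.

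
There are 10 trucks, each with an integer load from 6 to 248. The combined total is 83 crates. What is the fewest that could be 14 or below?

8

Each value above 14 is at least 15, contributing at least 15 − 6 = 9 above the floor 6.
The sum exceeds the floor total 60 by 23, so at most ⌊23/9⌋ = 2 exceed 14, and at least 8 are ≤ 14.
Exactly 8 works: 8 values at 6 and 2 at 15 total 78; raise one of the low values by 5 (still ≤ 14) to hit 83.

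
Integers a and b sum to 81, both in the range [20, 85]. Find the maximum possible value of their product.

For a fixed sum, the product ab is largest when a and b are as close as possible.
Taking a = 40 and b = 41 (both in [20, 85]) gives ab = 1640.

1640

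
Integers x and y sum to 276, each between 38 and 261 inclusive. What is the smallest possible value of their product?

9044

xy = x(276 − x) is concave in x, so over [38, 238] it is minimized at an endpoint.
The extreme feasible split is x = 38, y = 238, giving xy = 9044.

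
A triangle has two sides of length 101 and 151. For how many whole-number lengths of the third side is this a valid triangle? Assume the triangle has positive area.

The triangle inequality gives |101 − 151| < c < 101 + 151, i.e. 50 < c < 252.
So c can be any integer from 51 to 251: 201 values.

201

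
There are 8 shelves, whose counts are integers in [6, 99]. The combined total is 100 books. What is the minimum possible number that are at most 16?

4

If only k of them are at most 16, the other 8 − k are at least 17, so the total is at least (8 − k)·17 + k·6.
This is ≤ 100, so (8 − k)·17 + 6k ≤ 100, which gives k ≥ 4.
Exactly 4 works: 4 values at 6 and 4 at 17 total 92; raise one of the low values by 8 (still ≤ 16) to hit 100.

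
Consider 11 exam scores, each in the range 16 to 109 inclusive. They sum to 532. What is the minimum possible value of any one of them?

To make one score as small as possible, make the other 10 as large as possible.
The other 10 can take up 10 × 109 = 1090 ≥ 532 − 16, so one score can sit at its floor of 16.
Achievable: one at 16 and the other 10 totalling 516, which fits since 10 × 16 ≤ 516 ≤ 10 × 109.

16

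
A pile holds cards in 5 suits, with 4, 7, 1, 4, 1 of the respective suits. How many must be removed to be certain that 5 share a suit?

15

In the worst case you take as many as possible of each suit without reaching 5: 4 + 4 + 1 + 4 + 1 = 14.
The next one must give 5 of some suit, so 14 + 1 = 15.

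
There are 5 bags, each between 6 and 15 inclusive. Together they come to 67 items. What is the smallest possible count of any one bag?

7

Minimizing one value means maximizing the remaining 4.
The other 4 contribute at most 4 × 15 = 60, leaving at least 67 − 60 = 7.
Since 7 ≥ 6, this is achievable: one at 7 and 4 at 15.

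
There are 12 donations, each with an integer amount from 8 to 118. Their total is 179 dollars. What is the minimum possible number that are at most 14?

1

Let j be the number exceeding 14. Then the total is ≥ 15·j + 8·(12 − j) = 96 + 7j.
So 7j ≤ 83 and j ≤ 11; hence at least 12 − 11 = 1 are ≤ 14.
Exactly 1 works: 1 value at 8 and 11 at 15 total 173; raise one of the low values by 6 (still ≤ 14) to hit 179.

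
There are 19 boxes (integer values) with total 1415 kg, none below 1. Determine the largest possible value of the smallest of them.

74

The 19 values sum to 1415, so their minimum is at most ⌊1415/19⌋ = 74.
Taking 10 copies of 74 and 9 copies of 75 gives exactly 1415, so 74 is attained.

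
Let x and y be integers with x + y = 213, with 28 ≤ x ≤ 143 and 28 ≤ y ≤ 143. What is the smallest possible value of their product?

For a fixed sum, xy is smallest when x and y are as far apart as possible.
The extreme feasible split is x = 70, y = 143, giving xy = 10010.

10010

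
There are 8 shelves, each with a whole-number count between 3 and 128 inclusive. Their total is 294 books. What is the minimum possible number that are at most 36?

1

Let j be the number exceeding 36. Then the total is ≥ 37·j + 3·(8 − j) = 24 + 34j.
So 34j ≤ 270 and j ≤ 7; hence at least 8 − 7 = 1 are ≤ 36.
Exactly 1 works: 1 value at 3 and 7 at 37 total 262; raise one of the low values by 32 (still ≤ 36) to hit 294.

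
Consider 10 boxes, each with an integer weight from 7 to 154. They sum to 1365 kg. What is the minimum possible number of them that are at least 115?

If only k of them are at least 115, the other 10 − k are at most 114, so the total is at most k·154 + (10 − k)·114.
This must reach 1365, so k·154 + (10 − k)·114 ≥ 1365, giving k ≥ 6.
Exactly 6 works: 6 values at 154 and 4 at 114 total 1380; lower one of the high values by 15 (still ≥ 115) to hit 1365.

6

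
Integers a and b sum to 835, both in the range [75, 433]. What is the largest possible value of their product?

174306

With a + b fixed, ab peaks when the two are closest together.
Taking a = 417 and b = 418 (both in [75, 433]) gives ab = 174306.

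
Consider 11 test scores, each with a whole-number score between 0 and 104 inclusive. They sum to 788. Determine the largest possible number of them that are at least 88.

Suppose k of them are at least 88. Those contribute at least 88 each and the other 11 − k at least 0 each.
So the total is at least 88k + 0(11 − k) = 0 + 88k. This must be ≤ 788, giving k ≤ 8.
k = 8 is achieved by 8 values at 88 and 3 at 0, total 704; add 84 to one value (staying below 88) to reach 788.

8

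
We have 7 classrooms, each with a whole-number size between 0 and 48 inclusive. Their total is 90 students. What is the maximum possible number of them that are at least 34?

2

With k values at 34 or above and the rest at least 0, the sum is at least 0 + 34k.
Since the sum is 90, we need 34k ≤ 90, i.e. k ≤ 2.
k = 2 is achieved by 2 values at 34 and 5 at 0, total 68; add 22 to one value (staying below 34) to reach 90.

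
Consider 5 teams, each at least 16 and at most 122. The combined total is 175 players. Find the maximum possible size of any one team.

Maximizing one value means minimizing the remaining 4.
The other 4 contribute at least 4 × 16 = 64, leaving at most 175 − 64 = 111.
Since 111 ≤ 122, this is achievable: one at 111 and 4 at 16.

111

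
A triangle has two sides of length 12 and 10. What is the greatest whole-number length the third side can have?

The third side must be less than 12 + 10 = 22.
The largest integer below 22 is 21.

21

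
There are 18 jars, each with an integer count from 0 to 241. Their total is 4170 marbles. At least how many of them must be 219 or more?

11

Suppose at most 18 − j of them reach 219; then j values are ≤ 218 and the rest ≤ 241.
The total is then ≤ 218·j + 241·(18 − j) = 4338 − 23j. For this to be ≥ 4170 we need j ≤ 7, so at least 18 − 7 = 11 must reach 219.
Exactly 11 works: 11 values at 241 and 7 at 218 total 4177; lower one of the high values by 7 (still ≥ 219) to hit 4170.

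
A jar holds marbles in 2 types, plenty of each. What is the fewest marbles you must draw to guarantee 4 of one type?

7

In the worst case you draw 3 of each of the 2 types: 2 × 3 = 6.
One more forces 4 of some type, so 6 + 1 = 7.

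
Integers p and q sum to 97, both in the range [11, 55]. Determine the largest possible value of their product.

For a fixed sum, the product pq is largest when p and q are as close as possible.
Taking p = 48 and q = 49 (both in [11, 55]) gives pq = 2352.

2352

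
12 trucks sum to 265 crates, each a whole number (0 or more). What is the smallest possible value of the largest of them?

If every one of the 12 were at most 22, the total would be at most 12 × 22 = 264 < 265.
Achievable: 1 of them at 23 and 11 at 22 total 265.

23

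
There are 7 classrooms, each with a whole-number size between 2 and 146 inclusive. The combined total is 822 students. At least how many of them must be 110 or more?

2

Each value short of 110 is at most 109, costing at least 146 − 109 = 37 against the maximum total of 1022.
We can afford to lose at most 1022 − 822 = 200, so at most ⌊200/37⌋ = 5 fall short, and at least 2 are ≥ 110.
Exactly 2 works: 2 values at 146 and 5 at 109 total 837; lower one of the high values by 15 (still ≥ 110) to hit 822.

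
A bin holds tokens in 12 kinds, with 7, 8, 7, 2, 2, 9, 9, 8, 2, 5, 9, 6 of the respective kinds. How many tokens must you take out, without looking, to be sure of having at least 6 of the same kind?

52

In the worst case you take as many as possible of each kind without reaching 6: 5 + 5 + 5 + 2 + 2 + 5 + 5 + 5 + 2 + 5 + 5 + 5 = 51.
The next one must give 6 of some kind, so 51 + 1 = 52.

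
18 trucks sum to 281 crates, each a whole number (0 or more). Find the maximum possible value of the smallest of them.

15

If every one of the 18 were at least 16, the total would be at least 18 × 16 = 288 > 281.
Taking 7 copies of 15 and 11 copies of 16 gives exactly 281, so 15 is attained.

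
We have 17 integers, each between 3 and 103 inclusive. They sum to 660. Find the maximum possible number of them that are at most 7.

Suppose k of them are at most 7. Those contribute at most 7 each and the rest at most 103 each.
So the total is at most 7k + 103(17 − k) = 1751 − 96k. This must still be ≥ 660, so k ≤ 11.
k = 11 is achieved by 11 values at 7 and 6 at 103, total 695; lower one of the 103's by 35 (still > 7) to reach 660.

11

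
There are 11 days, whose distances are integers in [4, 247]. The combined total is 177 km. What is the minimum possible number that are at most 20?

Each value above 20 is at least 21, contributing at least 21 − 4 = 17 above the floor 4.
The sum exceeds the floor total 44 by 133, so at most ⌊133/17⌋ = 7 exceed 20, and at least 4 are ≤ 20.
Exactly 4 works: 4 values at 4 and 7 at 21 total 163; raise one of the low values by 14 (still ≤ 20) to hit 177.

4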